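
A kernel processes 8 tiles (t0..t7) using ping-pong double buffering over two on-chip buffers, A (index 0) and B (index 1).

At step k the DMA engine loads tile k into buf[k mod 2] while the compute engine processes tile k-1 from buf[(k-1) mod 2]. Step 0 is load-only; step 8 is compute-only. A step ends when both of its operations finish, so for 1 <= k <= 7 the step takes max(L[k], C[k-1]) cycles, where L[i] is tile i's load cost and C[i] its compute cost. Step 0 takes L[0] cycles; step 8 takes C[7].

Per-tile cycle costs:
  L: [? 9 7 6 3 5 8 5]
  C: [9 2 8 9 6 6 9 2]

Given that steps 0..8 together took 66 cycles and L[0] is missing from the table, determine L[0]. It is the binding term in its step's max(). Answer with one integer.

L[0] = 8

step 0 | dur = L[0]=? = L[0]  (unknown; binding)
step 1 | dur = max(L[1]=9, C[0]=9) = 9
step 2 | dur = max(L[2]=7, C[1]=2) = 7
step 3 | dur = max(L[3]=6, C[2]=8) = 8
step 4 | dur = max(L[4]=3, C[3]=9) = 9
step 5 | dur = max(L[5]=5, C[4]=6) = 6
step 6 | dur = max(L[6]=8, C[5]=6) = 8
step 7 | dur = max(L[7]=5, C[6]=9) = 9
step 8 | dur = C[7]=2 = 2
sum of known step durations = 58
dur[0] = total - known = 66 - 58 = 8
L[0] is the binding max in step 0, so L[0] = dur[0] = 8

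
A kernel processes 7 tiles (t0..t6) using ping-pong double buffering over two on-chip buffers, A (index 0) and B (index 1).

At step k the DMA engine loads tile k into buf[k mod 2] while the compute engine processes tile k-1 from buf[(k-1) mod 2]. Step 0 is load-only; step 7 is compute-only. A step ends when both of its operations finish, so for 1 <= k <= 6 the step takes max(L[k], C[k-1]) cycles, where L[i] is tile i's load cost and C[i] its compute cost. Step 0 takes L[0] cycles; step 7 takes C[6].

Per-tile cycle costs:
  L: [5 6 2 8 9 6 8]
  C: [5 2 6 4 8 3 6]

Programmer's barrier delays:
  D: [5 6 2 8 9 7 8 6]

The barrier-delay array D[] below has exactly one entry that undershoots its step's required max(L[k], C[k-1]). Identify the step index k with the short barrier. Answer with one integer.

hazard at step 5

k=0 barrier L[0]=5→5c, D[0]=5 ok
k=1 barrier max(L[1]=6,C[0]=5)→6c, D[1]=6 ok
k=2 barrier max(L[2]=2,C[1]=2)→2c, D[2]=2 ok
k=3 barrier max(L[3]=8,C[2]=6)→8c, D[3]=8 ok
k=4 barrier max(L[4]=9,C[3]=4)→9c, D[4]=9 ok
k=5 barrier max(L[5]=6,C[4]=8)→8c, D[5]=7 SHORT
k=6 barrier max(L[6]=8,C[5]=3)→8c, D[6]=8 ok
k=7 barrier C[6]=6→6c, D[7]=6 ok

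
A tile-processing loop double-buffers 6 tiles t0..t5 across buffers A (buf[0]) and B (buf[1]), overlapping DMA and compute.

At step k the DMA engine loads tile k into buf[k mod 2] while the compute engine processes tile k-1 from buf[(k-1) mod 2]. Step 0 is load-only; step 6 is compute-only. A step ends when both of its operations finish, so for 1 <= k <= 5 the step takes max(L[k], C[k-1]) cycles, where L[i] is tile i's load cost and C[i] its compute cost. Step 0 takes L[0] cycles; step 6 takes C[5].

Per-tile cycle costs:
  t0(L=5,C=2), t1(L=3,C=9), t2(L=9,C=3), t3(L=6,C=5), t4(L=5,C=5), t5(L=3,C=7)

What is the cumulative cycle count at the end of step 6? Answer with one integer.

step 0: L[0]=5 → dur=5, Σ=5 | A=load:t0 B=idle [load-only]
step 1: L[1]=3 C[0]=2 → dur=3, Σ=8 | A=compute:t0 B=load:t1 [load-bound]
step 2: L[2]=9 C[1]=9 → dur=9, Σ=17 | A=load:t2 B=compute:t1 [tied]
step 3: L[3]=6 C[2]=3 → dur=6, Σ=23 | A=compute:t2 B=load:t3 [load-bound]
step 4: L[4]=5 C[3]=5 → dur=5, Σ=28 | A=load:t4 B=compute:t3 [tied]
step 5: L[5]=3 C[4]=5 → dur=5, Σ=33 | A=compute:t4 B=load:t5 [compute-bound]
step 6: C[5]=7 → dur=7, Σ=40 | A=idle B=compute:t5 [compute-only]

end_cycle[6] = 40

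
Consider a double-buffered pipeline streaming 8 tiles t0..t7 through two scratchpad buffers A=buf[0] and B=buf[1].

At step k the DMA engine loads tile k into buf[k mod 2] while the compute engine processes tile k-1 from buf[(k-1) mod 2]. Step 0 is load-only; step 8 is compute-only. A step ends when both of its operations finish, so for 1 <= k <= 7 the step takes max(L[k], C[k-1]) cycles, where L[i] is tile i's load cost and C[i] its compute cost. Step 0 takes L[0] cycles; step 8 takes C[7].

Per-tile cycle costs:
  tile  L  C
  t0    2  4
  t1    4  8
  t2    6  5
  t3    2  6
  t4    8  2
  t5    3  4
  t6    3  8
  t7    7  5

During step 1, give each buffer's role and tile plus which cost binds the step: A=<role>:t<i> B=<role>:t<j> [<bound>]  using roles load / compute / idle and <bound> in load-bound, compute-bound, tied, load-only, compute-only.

k=0 load=t0/2c comp=- wait=2 total=2
k=1 load=t1/4c comp=t0/4c wait=4 total=6
k=2 load=t2/6c comp=t1/8c wait=8 total=14
k=3 load=t3/2c comp=t2/5c wait=5 total=19
k=4 load=t4/8c comp=t3/6c wait=8 total=27
k=5 load=t5/3c comp=t4/2c wait=3 total=30
k=6 load=t6/3c comp=t5/4c wait=4 total=34
k=7 load=t7/7c comp=t6/8c wait=8 total=42
k=8 load=- comp=t7/5c wait=5 total=47

step 1: A=compute:t0 B=load:t1 [tied]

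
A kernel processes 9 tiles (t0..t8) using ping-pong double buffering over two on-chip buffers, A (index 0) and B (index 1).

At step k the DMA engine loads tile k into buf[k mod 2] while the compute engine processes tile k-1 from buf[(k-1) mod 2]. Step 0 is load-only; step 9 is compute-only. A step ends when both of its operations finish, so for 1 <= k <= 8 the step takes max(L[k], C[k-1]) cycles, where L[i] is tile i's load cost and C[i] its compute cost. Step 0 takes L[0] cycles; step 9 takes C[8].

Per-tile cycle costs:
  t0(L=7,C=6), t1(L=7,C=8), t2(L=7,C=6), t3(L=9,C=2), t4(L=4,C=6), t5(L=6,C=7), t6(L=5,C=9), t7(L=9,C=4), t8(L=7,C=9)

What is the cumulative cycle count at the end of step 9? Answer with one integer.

end_cycle[9] = 73

  0. 7=7c; end=7; A:t0 B:-
  1. max(7,6)=7c; end=14; A:t0 B:t1
  2. max(7,8)=8c; end=22; A:t2 B:t1
  3. max(9,6)=9c; end=31; A:t2 B:t3
  4. max(4,2)=4c; end=35; A:t4 B:t3
  5. max(6,6)=6c; end=41; A:t4 B:t5
  6. max(5,7)=7c; end=48; A:t6 B:t5
  7. max(9,9)=9c; end=57; A:t6 B:t7
  8. max(7,4)=7c; end=64; A:t8 B:t7
  9. 9=9c; end=73; A:t8 B:t7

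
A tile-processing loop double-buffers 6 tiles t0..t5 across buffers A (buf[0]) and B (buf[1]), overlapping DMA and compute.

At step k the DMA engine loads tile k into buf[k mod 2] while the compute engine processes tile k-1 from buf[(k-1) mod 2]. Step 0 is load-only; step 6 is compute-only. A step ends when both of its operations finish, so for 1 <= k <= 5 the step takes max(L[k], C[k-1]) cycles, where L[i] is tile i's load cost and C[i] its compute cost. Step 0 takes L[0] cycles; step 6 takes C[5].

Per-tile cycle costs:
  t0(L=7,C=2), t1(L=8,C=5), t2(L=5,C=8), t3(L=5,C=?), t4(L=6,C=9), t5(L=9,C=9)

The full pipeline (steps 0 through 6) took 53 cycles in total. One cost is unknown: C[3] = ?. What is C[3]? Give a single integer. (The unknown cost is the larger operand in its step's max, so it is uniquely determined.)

C[3] = 7

step 0 → dur = L[0]=7 = 7
step 1 → dur = max(L[1]=8, C[0]=2) = 8
step 2 → dur = max(L[2]=5, C[1]=5) = 5
step 3 → dur = max(L[3]=5, C[2]=8) = 8
step 4 → dur = max(L[4]=6, C[3]=?) = C[3]  (unknown; binding)
step 5 → dur = max(L[5]=9, C[4]=9) = 9
step 6 → dur = C[5]=9 = 9
sum of known step durations = 46
dur[4] = total - known = 53 - 46 = 7
C[3] is the binding max in step 4, so C[3] = dur[4] = 7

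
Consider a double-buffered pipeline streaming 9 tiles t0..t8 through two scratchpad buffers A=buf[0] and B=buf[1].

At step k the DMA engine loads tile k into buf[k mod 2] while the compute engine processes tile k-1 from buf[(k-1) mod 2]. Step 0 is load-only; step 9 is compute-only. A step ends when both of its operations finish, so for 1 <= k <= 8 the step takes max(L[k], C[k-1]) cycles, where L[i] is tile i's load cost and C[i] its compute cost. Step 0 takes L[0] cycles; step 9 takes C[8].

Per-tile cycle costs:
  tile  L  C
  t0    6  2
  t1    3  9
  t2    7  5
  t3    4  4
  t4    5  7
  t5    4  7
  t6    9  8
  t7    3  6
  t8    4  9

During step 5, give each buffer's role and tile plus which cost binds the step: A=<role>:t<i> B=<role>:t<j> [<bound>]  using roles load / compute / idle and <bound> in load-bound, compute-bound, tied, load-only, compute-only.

step 5: A=compute:t4 B=load:t5 [compute-bound]

k=0 load=t0/6c comp=- wait=6 total=6
k=1 load=t1/3c comp=t0/2c wait=3 total=9
k=2 load=t2/7c comp=t1/9c wait=9 total=18
k=3 load=t3/4c comp=t2/5c wait=5 total=23
k=4 load=t4/5c comp=t3/4c wait=5 total=28
k=5 load=t5/4c comp=t4/7c wait=7 total=35
k=6 load=t6/9c comp=t5/7c wait=9 total=44
k=7 load=t7/3c comp=t6/8c wait=8 total=52
k=8 load=t8/4c comp=t7/6c wait=6 total=58
k=9 load=- comp=t8/9c wait=9 total=67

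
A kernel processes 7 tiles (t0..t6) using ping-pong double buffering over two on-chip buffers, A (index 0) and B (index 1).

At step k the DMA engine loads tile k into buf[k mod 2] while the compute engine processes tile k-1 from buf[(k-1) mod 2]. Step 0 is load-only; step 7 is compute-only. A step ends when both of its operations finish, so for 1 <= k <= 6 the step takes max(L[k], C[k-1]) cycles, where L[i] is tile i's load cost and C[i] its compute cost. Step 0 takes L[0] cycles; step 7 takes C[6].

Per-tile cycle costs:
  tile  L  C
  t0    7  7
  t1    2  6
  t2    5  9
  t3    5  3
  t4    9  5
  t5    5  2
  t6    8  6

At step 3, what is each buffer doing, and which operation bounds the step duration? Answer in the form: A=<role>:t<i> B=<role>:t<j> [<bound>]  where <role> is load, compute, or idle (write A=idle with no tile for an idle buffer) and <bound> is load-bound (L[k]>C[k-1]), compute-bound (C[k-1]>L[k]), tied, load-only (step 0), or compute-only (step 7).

step 3: A=compute:t2 B=load:t3 [compute-bound]

  0. 7=7c; end=7; A:t0 B:-
  1. max(2,7)=7c; end=14; A:t0 B:t1
  2. max(5,6)=6c; end=20; A:t2 B:t1
  3. max(5,9)=9c; end=29; A:t2 B:t3
  4. max(9,3)=9c; end=38; A:t4 B:t3
  5. max(5,5)=5c; end=43; A:t4 B:t5
  6. max(8,2)=8c; end=51; A:t6 B:t5
  7. 6=6c; end=57; A:t6 B:t5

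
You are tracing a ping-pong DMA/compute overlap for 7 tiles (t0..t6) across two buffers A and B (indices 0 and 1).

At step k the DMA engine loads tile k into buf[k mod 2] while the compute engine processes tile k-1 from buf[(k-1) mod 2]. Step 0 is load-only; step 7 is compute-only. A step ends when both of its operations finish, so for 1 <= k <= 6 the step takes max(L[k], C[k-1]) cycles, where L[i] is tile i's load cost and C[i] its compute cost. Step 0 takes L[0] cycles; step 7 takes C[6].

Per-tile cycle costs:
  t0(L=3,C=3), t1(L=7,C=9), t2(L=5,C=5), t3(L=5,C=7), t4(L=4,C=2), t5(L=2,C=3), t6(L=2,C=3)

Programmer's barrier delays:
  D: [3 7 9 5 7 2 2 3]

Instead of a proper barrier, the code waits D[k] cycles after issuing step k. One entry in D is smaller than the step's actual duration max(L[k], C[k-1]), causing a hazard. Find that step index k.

hazard at step 6

[0] required=L[0]=3=3 vs D=3 ok
[1] required=max(L[1]=7,C[0]=3)=7 vs D=7 ok
[2] required=max(L[2]=5,C[1]=9)=9 vs D=9 ok
[3] required=max(L[3]=5,C[2]=5)=5 vs D=5 ok
[4] required=max(L[4]=4,C[3]=7)=7 vs D=7 ok
[5] required=max(L[5]=2,C[4]=2)=2 vs D=2 ok
[6] required=max(L[6]=2,C[5]=3)=3 vs D=2 SHORT
[7] required=C[6]=3=3 vs D=3 ok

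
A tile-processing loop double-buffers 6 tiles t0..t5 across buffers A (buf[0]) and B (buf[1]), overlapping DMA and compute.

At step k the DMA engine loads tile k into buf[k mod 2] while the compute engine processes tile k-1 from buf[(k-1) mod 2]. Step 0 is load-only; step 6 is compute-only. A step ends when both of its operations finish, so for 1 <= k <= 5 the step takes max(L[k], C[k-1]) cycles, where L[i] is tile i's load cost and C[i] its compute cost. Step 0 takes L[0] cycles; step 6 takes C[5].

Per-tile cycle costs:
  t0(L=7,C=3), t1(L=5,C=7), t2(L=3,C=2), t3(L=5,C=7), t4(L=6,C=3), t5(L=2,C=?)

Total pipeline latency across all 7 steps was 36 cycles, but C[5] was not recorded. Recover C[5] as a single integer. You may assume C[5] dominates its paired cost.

C[5] = 2

step 0 | dur = L[0]=7 = 7
step 1 | dur = max(L[1]=5, C[0]=3) = 5
step 2 | dur = max(L[2]=3, C[1]=7) = 7
step 3 | dur = max(L[3]=5, C[2]=2) = 5
step 4 | dur = max(L[4]=6, C[3]=7) = 7
step 5 | dur = max(L[5]=2, C[4]=3) = 3
step 6 | dur = C[5]=? = C[5]  (unknown; binding)
sum of known step durations = 34
dur[6] = total - known = 36 - 34 = 2
C[5] is the binding max in step 6, so C[5] = dur[6] = 2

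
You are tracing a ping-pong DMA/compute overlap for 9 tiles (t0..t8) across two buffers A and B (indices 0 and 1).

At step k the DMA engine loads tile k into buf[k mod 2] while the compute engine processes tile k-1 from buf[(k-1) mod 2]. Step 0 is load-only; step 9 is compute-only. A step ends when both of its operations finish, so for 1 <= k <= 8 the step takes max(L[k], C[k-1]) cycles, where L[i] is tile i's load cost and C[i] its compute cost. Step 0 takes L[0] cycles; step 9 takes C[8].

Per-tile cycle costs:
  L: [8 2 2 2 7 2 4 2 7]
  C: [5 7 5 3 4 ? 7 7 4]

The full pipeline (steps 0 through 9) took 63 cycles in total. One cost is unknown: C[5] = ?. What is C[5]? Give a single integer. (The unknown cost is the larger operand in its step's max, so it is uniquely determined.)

step 0 = dur = L[0]=8 = 8
step 1 = dur = max(L[1]=2, C[0]=5) = 5
step 2 = dur = max(L[2]=2, C[1]=7) = 7
step 3 = dur = max(L[3]=2, C[2]=5) = 5
step 4 = dur = max(L[4]=7, C[3]=3) = 7
step 5 = dur = max(L[5]=2, C[4]=4) = 4
step 6 = dur = max(L[6]=4, C[5]=?) = C[5]  (unknown; binding)
step 7 = dur = max(L[7]=2, C[6]=7) = 7
step 8 = dur = max(L[8]=7, C[7]=7) = 7
step 9 = dur = C[8]=4 = 4
sum of known step durations = 54
dur[6] = total - known = 63 - 54 = 9
C[5] is the binding max in step 6, so C[5] = dur[6] = 9

C[5] = 9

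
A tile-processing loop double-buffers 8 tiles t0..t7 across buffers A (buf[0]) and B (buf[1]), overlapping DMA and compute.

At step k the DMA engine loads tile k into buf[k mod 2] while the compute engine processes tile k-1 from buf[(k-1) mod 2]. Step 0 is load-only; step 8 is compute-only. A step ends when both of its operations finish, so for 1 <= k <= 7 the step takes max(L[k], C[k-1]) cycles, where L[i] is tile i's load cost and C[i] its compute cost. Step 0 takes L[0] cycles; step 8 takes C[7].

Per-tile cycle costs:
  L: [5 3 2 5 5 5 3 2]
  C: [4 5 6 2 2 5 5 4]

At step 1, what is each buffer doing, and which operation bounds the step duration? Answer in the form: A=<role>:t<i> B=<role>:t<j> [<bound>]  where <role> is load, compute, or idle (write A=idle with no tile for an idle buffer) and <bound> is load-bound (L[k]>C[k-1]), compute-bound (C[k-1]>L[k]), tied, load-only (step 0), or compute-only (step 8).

step 1: A=compute:t0 B=load:t1 [compute-bound]

step 0: L[0]=5 → dur=5, Σ=5 | A=load:t0 B=idle [load-only]
step 1: L[1]=3 C[0]=4 → dur=4, Σ=9 | A=compute:t0 B=load:t1 [compute-bound]
step 2: L[2]=2 C[1]=5 → dur=5, Σ=14 | A=load:t2 B=compute:t1 [compute-bound]
step 3: L[3]=5 C[2]=6 → dur=6, Σ=20 | A=compute:t2 B=load:t3 [compute-bound]
step 4: L[4]=5 C[3]=2 → dur=5, Σ=25 | A=load:t4 B=compute:t3 [load-bound]
step 5: L[5]=5 C[4]=2 → dur=5, Σ=30 | A=compute:t4 B=load:t5 [load-bound]
step 6: L[6]=3 C[5]=5 → dur=5, Σ=35 | A=load:t6 B=compute:t5 [compute-bound]
step 7: L[7]=2 C[6]=5 → dur=5, Σ=40 | A=compute:t6 B=load:t7 [compute-bound]
step 8: C[7]=4 → dur=4, Σ=44 | A=idle B=compute:t7 [compute-only]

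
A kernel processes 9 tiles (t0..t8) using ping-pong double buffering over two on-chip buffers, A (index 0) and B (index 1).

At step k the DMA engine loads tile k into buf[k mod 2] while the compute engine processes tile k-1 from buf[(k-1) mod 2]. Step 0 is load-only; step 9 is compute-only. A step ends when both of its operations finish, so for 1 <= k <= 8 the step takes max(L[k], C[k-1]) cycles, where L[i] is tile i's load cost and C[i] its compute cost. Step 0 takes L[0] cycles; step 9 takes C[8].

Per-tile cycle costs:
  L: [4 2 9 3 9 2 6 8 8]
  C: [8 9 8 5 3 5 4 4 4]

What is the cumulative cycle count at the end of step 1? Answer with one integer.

k=0 load=t0/4c comp=- wait=4 total=4
k=1 load=t1/2c comp=t0/8c wait=8 total=12
k=2 load=t2/9c comp=t1/9c wait=9 total=21
k=3 load=t3/3c comp=t2/8c wait=8 total=29
k=4 load=t4/9c comp=t3/5c wait=9 total=38
k=5 load=t5/2c comp=t4/3c wait=3 total=41
k=6 load=t6/6c comp=t5/5c wait=6 total=47
k=7 load=t7/8c comp=t6/4c wait=8 total=55
k=8 load=t8/8c comp=t7/4c wait=8 total=63
k=9 load=- comp=t8/4c wait=4 total=67

end_cycle[1] = 12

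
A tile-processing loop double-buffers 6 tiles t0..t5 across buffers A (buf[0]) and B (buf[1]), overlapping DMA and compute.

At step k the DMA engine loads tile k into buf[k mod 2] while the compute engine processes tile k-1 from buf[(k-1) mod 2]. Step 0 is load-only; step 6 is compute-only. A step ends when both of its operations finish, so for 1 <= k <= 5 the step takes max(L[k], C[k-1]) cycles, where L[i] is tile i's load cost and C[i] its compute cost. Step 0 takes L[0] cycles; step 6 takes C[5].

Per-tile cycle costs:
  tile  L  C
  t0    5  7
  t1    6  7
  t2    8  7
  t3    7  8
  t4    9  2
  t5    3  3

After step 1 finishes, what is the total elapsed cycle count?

  0. 5=5c; end=5; A:t0 B:-
  1. max(6,7)=7c; end=12; A:t0 B:t1
  2. max(8,7)=8c; end=20; A:t2 B:t1
  3. max(7,7)=7c; end=27; A:t2 B:t3
  4. max(9,8)=9c; end=36; A:t4 B:t3
  5. max(3,2)=3c; end=39; A:t4 B:t5
  6. 3=3c; end=42; A:t4 B:t5

end_cycle[1] = 12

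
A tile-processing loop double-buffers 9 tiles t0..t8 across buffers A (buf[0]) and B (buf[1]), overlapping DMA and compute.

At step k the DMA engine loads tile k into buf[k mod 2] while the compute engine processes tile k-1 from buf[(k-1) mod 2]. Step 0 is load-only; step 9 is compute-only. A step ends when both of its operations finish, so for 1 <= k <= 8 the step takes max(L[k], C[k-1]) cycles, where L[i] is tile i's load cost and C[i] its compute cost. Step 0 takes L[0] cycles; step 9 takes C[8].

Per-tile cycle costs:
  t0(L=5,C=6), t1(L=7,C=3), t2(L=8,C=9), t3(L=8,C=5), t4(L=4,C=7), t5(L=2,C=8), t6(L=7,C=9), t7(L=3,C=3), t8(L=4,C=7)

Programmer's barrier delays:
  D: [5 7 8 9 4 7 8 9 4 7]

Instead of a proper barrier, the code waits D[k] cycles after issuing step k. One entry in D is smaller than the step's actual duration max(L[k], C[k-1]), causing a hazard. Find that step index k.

hazard at step 4

step 0: need L[0]=5 = 5; D[0]=5 ok
step 1: need max(L[1]=7,C[0]=6) = 7; D[1]=7 ok
step 2: need max(L[2]=8,C[1]=3) = 8; D[2]=8 ok
step 3: need max(L[3]=8,C[2]=9) = 9; D[3]=9 ok
step 4: need max(L[4]=4,C[3]=5) = 5; D[4]=4 SHORT
step 5: need max(L[5]=2,C[4]=7) = 7; D[5]=7 ok
step 6: need max(L[6]=7,C[5]=8) = 8; D[6]=8 ok
step 7: need max(L[7]=3,C[6]=9) = 9; D[7]=9 ok
step 8: need max(L[8]=4,C[7]=3) = 4; D[8]=4 ok
step 9: need C[8]=7 = 7; D[9]=7 ok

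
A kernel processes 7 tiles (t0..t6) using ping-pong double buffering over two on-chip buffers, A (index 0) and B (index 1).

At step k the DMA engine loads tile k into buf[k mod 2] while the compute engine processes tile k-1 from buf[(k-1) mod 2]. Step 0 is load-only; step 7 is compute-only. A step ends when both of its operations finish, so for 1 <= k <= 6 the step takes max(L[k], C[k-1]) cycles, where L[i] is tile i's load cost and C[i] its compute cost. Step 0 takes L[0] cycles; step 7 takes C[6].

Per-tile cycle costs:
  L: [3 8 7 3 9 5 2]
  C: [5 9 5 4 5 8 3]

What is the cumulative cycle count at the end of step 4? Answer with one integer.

end_cycle[4] = 34

  0. 3=3c; end=3; A:t0 B:-
  1. max(8,5)=8c; end=11; A:t0 B:t1
  2. max(7,9)=9c; end=20; A:t2 B:t1
  3. max(3,5)=5c; end=25; A:t2 B:t3
  4. max(9,4)=9c; end=34; A:t4 B:t3
  5. max(5,5)=5c; end=39; A:t4 B:t5
  6. max(2,8)=8c; end=47; A:t6 B:t5
  7. 3=3c; end=50; A:t6 B:t5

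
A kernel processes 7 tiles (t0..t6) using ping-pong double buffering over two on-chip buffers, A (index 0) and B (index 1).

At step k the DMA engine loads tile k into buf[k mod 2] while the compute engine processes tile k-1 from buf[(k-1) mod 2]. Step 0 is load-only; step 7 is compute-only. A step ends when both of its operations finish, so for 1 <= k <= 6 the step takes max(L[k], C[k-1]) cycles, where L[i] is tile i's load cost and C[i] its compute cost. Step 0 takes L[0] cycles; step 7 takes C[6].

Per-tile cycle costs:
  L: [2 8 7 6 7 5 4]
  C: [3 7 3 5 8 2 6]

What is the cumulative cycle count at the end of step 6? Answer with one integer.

end_cycle[6] = 42

step 0: L[0]=2 → dur=2, Σ=2 | A=load:t0 B=idle [load-only]
step 1: L[1]=8 C[0]=3 → dur=8, Σ=10 | A=compute:t0 B=load:t1 [load-bound]
step 2: L[2]=7 C[1]=7 → dur=7, Σ=17 | A=load:t2 B=compute:t1 [tied]
step 3: L[3]=6 C[2]=3 → dur=6, Σ=23 | A=compute:t2 B=load:t3 [load-bound]
step 4: L[4]=7 C[3]=5 → dur=7, Σ=30 | A=load:t4 B=compute:t3 [load-bound]
step 5: L[5]=5 C[4]=8 → dur=8, Σ=38 | A=compute:t4 B=load:t5 [compute-bound]
step 6: L[6]=4 C[5]=2 → dur=4, Σ=42 | A=load:t6 B=compute:t5 [load-bound]
step 7: C[6]=6 → dur=6, Σ=48 | A=compute:t6 B=idle [compute-only]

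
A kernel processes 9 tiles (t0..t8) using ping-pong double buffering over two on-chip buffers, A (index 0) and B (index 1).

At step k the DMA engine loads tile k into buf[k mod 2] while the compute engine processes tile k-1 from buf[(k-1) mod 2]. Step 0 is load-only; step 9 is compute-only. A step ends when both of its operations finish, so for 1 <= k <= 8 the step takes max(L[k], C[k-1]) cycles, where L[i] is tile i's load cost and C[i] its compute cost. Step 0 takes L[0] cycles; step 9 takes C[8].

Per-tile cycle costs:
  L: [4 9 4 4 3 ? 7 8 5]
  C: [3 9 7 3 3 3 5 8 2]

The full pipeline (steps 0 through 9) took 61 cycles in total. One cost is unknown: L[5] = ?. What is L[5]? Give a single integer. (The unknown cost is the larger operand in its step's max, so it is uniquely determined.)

L[5] = 4

step 0 | dur = L[0]=4 = 4
step 1 | dur = max(L[1]=9, C[0]=3) = 9
step 2 | dur = max(L[2]=4, C[1]=9) = 9
step 3 | dur = max(L[3]=4, C[2]=7) = 7
step 4 | dur = max(L[4]=3, C[3]=3) = 3
step 5 | dur = max(L[5]=?, C[4]=3) = L[5]  (unknown; binding)
step 6 | dur = max(L[6]=7, C[5]=3) = 7
step 7 | dur = max(L[7]=8, C[6]=5) = 8
step 8 | dur = max(L[8]=5, C[7]=8) = 8
step 9 | dur = C[8]=2 = 2
sum of known step durations = 57
dur[5] = total - known = 61 - 57 = 4
L[5] is the binding max in step 5, so L[5] = dur[5] = 4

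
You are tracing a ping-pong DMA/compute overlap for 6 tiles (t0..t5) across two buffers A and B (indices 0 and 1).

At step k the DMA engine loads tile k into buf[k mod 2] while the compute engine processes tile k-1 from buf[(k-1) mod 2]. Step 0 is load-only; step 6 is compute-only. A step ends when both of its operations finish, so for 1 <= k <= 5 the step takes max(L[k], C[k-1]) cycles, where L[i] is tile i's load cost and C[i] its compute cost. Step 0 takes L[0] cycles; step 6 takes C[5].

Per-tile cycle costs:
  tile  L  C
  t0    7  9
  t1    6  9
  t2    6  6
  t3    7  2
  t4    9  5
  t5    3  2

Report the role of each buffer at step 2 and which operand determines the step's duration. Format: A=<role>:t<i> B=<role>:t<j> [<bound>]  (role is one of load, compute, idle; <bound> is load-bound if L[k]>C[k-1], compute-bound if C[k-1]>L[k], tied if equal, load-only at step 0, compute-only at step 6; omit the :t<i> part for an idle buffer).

  0. 7=7c; end=7; A:t0 B:-
  1. max(6,9)=9c; end=16; A:t0 B:t1
  2. max(6,9)=9c; end=25; A:t2 B:t1
  3. max(7,6)=7c; end=32; A:t2 B:t3
  4. max(9,2)=9c; end=41; A:t4 B:t3
  5. max(3,5)=5c; end=46; A:t4 B:t5
  6. 2=2c; end=48; A:t4 B:t5

step 2: A=load:t2 B=compute:t1 [compute-bound]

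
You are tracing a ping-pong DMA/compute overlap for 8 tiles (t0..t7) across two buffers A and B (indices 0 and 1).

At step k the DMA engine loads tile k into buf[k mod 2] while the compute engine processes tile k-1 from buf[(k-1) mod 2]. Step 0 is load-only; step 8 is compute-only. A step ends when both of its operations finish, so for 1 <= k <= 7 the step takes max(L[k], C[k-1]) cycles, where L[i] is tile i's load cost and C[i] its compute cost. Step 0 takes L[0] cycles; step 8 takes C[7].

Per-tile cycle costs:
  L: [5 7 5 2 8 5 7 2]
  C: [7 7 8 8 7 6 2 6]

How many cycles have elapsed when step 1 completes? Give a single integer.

  0. 5=5c; end=5; A:t0 B:-
  1. max(7,7)=7c; end=12; A:t0 B:t1
  2. max(5,7)=7c; end=19; A:t2 B:t1
  3. max(2,8)=8c; end=27; A:t2 B:t3
  4. max(8,8)=8c; end=35; A:t4 B:t3
  5. max(5,7)=7c; end=42; A:t4 B:t5
  6. max(7,6)=7c; end=49; A:t6 B:t5
  7. max(2,2)=2c; end=51; A:t6 B:t7
  8. 6=6c; end=57; A:t6 B:t7

end_cycle[1] = 12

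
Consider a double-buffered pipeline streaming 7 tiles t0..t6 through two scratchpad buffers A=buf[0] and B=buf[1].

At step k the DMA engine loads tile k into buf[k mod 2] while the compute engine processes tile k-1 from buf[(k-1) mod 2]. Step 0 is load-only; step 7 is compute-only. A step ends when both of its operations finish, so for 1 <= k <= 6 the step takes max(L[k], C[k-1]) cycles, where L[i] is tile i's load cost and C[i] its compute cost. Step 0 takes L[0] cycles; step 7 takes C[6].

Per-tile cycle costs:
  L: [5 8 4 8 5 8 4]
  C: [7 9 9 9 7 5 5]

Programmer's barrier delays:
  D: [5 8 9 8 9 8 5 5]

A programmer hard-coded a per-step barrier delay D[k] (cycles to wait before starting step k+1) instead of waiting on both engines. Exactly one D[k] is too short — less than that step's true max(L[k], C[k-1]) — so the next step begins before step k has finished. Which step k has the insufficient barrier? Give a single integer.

hazard at step 3

step 0: need L[0]=5 = 5; D[0]=5 ok
step 1: need max(L[1]=8,C[0]=7) = 8; D[1]=8 ok
step 2: need max(L[2]=4,C[1]=9) = 9; D[2]=9 ok
step 3: need max(L[3]=8,C[2]=9) = 9; D[3]=8 SHORT
step 4: need max(L[4]=5,C[3]=9) = 9; D[4]=9 ok
step 5: need max(L[5]=8,C[4]=7) = 8; D[5]=8 ok
step 6: need max(L[6]=4,C[5]=5) = 5; D[6]=5 ok
step 7: need C[6]=5 = 5; D[7]=5 ok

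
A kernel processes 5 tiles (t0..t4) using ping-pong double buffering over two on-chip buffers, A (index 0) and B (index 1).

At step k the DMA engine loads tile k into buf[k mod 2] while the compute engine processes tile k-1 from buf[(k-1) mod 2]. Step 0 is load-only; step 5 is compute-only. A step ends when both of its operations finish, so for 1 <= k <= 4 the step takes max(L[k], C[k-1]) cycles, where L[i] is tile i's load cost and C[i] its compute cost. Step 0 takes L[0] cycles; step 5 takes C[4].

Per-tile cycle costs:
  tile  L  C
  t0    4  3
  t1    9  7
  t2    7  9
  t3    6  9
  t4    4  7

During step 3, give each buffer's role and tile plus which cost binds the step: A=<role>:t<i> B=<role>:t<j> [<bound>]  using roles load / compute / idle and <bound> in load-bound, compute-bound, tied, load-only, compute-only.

  0. 4=4c; end=4; A:t0 B:-
  1. max(9,3)=9c; end=13; A:t0 B:t1
  2. max(7,7)=7c; end=20; A:t2 B:t1
  3. max(6,9)=9c; end=29; A:t2 B:t3
  4. max(4,9)=9c; end=38; A:t4 B:t3
  5. 7=7c; end=45; A:t4 B:t3

step 3: A=compute:t2 B=load:t3 [compute-bound]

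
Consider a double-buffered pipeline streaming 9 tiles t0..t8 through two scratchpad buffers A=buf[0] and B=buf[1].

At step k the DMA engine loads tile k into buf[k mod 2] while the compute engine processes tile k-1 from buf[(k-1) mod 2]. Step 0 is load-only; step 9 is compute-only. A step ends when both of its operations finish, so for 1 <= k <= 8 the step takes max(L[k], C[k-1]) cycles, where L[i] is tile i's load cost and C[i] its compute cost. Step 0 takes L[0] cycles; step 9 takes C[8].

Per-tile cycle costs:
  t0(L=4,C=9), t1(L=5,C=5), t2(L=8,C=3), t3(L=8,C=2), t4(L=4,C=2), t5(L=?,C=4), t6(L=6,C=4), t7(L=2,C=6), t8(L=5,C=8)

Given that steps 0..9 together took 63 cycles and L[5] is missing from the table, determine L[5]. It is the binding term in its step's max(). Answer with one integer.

L[5] = 6

step 0 → dur = L[0]=4 = 4
step 1 → dur = max(L[1]=5, C[0]=9) = 9
step 2 → dur = max(L[2]=8, C[1]=5) = 8
step 3 → dur = max(L[3]=8, C[2]=3) = 8
step 4 → dur = max(L[4]=4, C[3]=2) = 4
step 5 → dur = max(L[5]=?, C[4]=2) = L[5]  (unknown; binding)
step 6 → dur = max(L[6]=6, C[5]=4) = 6
step 7 → dur = max(L[7]=2, C[6]=4) = 4
step 8 → dur = max(L[8]=5, C[7]=6) = 6
step 9 → dur = C[8]=8 = 8
sum of known step durations = 57
dur[5] = total - known = 63 - 57 = 6
L[5] is the binding max in step 5, so L[5] = dur[5] = 6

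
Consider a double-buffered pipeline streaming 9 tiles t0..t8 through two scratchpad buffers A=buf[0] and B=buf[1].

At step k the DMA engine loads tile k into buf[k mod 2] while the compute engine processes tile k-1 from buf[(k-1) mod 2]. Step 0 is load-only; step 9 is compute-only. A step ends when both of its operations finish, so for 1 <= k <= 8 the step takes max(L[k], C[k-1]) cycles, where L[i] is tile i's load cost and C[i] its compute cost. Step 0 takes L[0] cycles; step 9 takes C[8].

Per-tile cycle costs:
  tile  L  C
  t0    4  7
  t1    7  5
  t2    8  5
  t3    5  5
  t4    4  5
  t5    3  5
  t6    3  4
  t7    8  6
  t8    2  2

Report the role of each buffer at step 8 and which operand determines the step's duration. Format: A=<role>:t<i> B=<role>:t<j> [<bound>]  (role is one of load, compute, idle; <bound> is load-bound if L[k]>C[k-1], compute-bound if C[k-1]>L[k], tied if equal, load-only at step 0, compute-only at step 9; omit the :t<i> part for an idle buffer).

step 8: A=load:t8 B=compute:t7 [compute-bound]

step 0: L[0]=4 → dur=4, Σ=4 | A=load:t0 B=idle [load-only]
step 1: L[1]=7 C[0]=7 → dur=7, Σ=11 | A=compute:t0 B=load:t1 [tied]
step 2: L[2]=8 C[1]=5 → dur=8, Σ=19 | A=load:t2 B=compute:t1 [load-bound]
step 3: L[3]=5 C[2]=5 → dur=5, Σ=24 | A=compute:t2 B=load:t3 [tied]
step 4: L[4]=4 C[3]=5 → dur=5, Σ=29 | A=load:t4 B=compute:t3 [compute-bound]
step 5: L[5]=3 C[4]=5 → dur=5, Σ=34 | A=compute:t4 B=load:t5 [compute-bound]
step 6: L[6]=3 C[5]=5 → dur=5, Σ=39 | A=load:t6 B=compute:t5 [compute-bound]
step 7: L[7]=8 C[6]=4 → dur=8, Σ=47 | A=compute:t6 B=load:t7 [load-bound]
step 8: L[8]=2 C[7]=6 → dur=6, Σ=53 | A=load:t8 B=compute:t7 [compute-bound]
step 9: C[8]=2 → dur=2, Σ=55 | A=compute:t8 B=idle [compute-only]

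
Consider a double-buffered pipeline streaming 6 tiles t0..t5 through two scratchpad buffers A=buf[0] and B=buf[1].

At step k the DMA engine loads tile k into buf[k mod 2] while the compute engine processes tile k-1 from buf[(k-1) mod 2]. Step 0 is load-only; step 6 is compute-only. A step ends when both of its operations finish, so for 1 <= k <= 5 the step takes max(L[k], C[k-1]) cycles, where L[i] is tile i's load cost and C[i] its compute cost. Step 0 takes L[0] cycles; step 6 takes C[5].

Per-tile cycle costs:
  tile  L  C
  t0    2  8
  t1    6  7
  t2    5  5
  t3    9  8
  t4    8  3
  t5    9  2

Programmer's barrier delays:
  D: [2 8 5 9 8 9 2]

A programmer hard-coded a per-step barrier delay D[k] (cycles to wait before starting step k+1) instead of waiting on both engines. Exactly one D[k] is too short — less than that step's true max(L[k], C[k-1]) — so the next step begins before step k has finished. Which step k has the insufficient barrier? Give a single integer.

hazard at step 2

k=0 barrier L[0]=2→2c, D[0]=2 ok
k=1 barrier max(L[1]=6,C[0]=8)→8c, D[1]=8 ok
k=2 barrier max(L[2]=5,C[1]=7)→7c, D[2]=5 SHORT
k=3 barrier max(L[3]=9,C[2]=5)→9c, D[3]=9 ok
k=4 barrier max(L[4]=8,C[3]=8)→8c, D[4]=8 ok
k=5 barrier max(L[5]=9,C[4]=3)→9c, D[5]=9 ok
k=6 barrier C[5]=2→2c, D[6]=2 ok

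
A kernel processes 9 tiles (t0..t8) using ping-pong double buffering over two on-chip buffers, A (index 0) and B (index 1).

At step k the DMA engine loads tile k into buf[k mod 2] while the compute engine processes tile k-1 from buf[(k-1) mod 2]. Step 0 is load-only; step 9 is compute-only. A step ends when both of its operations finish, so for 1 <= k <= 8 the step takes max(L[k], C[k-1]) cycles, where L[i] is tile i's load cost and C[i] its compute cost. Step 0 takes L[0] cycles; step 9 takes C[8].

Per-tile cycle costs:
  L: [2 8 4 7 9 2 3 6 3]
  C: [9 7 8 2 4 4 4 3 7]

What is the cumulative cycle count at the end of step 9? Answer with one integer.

end_cycle[9] = 59

k=0 load=t0/2c comp=- wait=2 total=2
k=1 load=t1/8c comp=t0/9c wait=9 total=11
k=2 load=t2/4c comp=t1/7c wait=7 total=18
k=3 load=t3/7c comp=t2/8c wait=8 total=26
k=4 load=t4/9c comp=t3/2c wait=9 total=35
k=5 load=t5/2c comp=t4/4c wait=4 total=39
k=6 load=t6/3c comp=t5/4c wait=4 total=43
k=7 load=t7/6c comp=t6/4c wait=6 total=49
k=8 load=t8/3c comp=t7/3c wait=3 total=52
k=9 load=- comp=t8/7c wait=7 total=59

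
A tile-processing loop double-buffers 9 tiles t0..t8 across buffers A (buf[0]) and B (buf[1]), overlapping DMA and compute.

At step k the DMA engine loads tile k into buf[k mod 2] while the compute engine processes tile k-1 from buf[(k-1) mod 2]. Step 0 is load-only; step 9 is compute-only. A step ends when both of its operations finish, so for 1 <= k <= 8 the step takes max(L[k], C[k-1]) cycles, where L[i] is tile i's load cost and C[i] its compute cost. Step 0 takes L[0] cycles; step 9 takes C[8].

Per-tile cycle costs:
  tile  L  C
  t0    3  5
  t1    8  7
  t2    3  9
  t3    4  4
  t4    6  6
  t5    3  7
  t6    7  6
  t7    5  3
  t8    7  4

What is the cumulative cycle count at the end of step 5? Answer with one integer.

end_cycle[5] = 39

[0] DMA t0→A (3c) ∥ CU idle ⇒ 3c, clock 3
[1] DMA t1→B (8c) ∥ CU A:t0 (5c) ⇒ 8c, clock 11
[2] DMA t2→A (3c) ∥ CU B:t1 (7c) ⇒ 7c, clock 18
[3] DMA t3→B (4c) ∥ CU A:t2 (9c) ⇒ 9c, clock 27
[4] DMA t4→A (6c) ∥ CU B:t3 (4c) ⇒ 6c, clock 33
[5] DMA t5→B (3c) ∥ CU A:t4 (6c) ⇒ 6c, clock 39
[6] DMA t6→A (7c) ∥ CU B:t5 (7c) ⇒ 7c, clock 46
[7] DMA t7→B (5c) ∥ CU A:t6 (6c) ⇒ 6c, clock 52
[8] DMA t8→A (7c) ∥ CU B:t7 (3c) ⇒ 7c, clock 59
[9] DMA idle ∥ CU A:t8 (4c) ⇒ 4c, clock 63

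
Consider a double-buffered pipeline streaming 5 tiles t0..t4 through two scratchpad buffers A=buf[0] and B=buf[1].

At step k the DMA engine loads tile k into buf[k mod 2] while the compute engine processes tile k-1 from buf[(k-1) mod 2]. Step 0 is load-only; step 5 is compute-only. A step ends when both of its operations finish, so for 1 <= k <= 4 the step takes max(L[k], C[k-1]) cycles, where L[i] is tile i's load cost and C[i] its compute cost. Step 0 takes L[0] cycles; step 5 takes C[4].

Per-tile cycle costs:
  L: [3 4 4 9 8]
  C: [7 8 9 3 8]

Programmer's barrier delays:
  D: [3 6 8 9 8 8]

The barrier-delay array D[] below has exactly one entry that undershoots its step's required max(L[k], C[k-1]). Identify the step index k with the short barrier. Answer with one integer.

k=0 barrier L[0]=3→3c, D[0]=3 ok
k=1 barrier max(L[1]=4,C[0]=7)→7c, D[1]=6 SHORT
k=2 barrier max(L[2]=4,C[1]=8)→8c, D[2]=8 ok
k=3 barrier max(L[3]=9,C[2]=9)→9c, D[3]=9 ok
k=4 barrier max(L[4]=8,C[3]=3)→8c, D[4]=8 ok
k=5 barrier C[4]=8→8c, D[5]=8 ok

hazard at step 1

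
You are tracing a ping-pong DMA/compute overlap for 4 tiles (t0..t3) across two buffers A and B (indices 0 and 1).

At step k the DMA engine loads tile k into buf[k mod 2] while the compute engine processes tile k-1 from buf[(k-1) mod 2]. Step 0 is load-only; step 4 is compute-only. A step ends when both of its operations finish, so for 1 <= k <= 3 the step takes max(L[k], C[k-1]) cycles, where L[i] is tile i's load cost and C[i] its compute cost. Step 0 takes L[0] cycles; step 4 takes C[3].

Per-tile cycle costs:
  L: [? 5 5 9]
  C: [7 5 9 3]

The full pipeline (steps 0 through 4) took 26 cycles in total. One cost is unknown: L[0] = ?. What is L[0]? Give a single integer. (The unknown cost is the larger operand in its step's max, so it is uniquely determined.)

L[0] = 2

step 0 = dur = L[0]=? = L[0]  (unknown; binding)
step 1 = dur = max(L[1]=5, C[0]=7) = 7
step 2 = dur = max(L[2]=5, C[1]=5) = 5
step 3 = dur = max(L[3]=9, C[2]=9) = 9
step 4 = dur = C[3]=3 = 3
sum of known step durations = 24
dur[0] = total - known = 26 - 24 = 2
L[0] is the binding max in step 0, so L[0] = dur[0] = 2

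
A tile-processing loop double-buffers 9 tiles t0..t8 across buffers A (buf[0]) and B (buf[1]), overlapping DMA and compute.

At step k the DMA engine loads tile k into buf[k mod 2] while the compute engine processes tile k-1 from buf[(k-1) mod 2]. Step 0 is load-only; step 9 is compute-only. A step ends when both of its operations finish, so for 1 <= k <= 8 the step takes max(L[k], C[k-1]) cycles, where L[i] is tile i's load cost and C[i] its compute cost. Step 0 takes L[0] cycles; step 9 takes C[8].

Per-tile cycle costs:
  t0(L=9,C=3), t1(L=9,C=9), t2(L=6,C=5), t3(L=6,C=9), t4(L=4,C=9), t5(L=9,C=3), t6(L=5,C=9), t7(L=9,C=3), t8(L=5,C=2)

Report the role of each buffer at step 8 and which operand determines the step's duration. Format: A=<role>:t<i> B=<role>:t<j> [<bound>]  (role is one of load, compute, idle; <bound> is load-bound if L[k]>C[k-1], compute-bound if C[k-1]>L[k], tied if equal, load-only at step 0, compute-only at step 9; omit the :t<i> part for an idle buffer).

step 8: A=load:t8 B=compute:t7 [load-bound]

[0] DMA t0→A (9c) ∥ CU idle ⇒ 9c, clock 9
[1] DMA t1→B (9c) ∥ CU A:t0 (3c) ⇒ 9c, clock 18
[2] DMA t2→A (6c) ∥ CU B:t1 (9c) ⇒ 9c, clock 27
[3] DMA t3→B (6c) ∥ CU A:t2 (5c) ⇒ 6c, clock 33
[4] DMA t4→A (4c) ∥ CU B:t3 (9c) ⇒ 9c, clock 42
[5] DMA t5→B (9c) ∥ CU A:t4 (9c) ⇒ 9c, clock 51
[6] DMA t6→A (5c) ∥ CU B:t5 (3c) ⇒ 5c, clock 56
[7] DMA t7→B (9c) ∥ CU A:t6 (9c) ⇒ 9c, clock 65
[8] DMA t8→A (5c) ∥ CU B:t7 (3c) ⇒ 5c, clock 70
[9] DMA idle ∥ CU A:t8 (2c) ⇒ 2c, clock 72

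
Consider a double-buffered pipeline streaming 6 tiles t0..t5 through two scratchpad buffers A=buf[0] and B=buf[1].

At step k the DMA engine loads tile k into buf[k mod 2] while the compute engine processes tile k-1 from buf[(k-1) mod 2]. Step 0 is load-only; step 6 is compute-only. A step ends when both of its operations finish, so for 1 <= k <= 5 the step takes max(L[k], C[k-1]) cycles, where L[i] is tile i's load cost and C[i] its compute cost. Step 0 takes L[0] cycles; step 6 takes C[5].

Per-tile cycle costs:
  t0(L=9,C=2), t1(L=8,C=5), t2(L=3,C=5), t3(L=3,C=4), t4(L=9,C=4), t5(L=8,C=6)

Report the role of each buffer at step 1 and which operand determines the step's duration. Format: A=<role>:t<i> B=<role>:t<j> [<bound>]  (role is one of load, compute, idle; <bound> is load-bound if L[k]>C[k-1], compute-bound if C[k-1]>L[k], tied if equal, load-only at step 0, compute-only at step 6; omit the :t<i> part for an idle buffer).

step 1: A=compute:t0 B=load:t1 [load-bound]

  0. 9=9c; end=9; A:t0 B:-
  1. max(8,2)=8c; end=17; A:t0 B:t1
  2. max(3,5)=5c; end=22; A:t2 B:t1
  3. max(3,5)=5c; end=27; A:t2 B:t3
  4. max(9,4)=9c; end=36; A:t4 B:t3
  5. max(8,4)=8c; end=44; A:t4 B:t5
  6. 6=6c; end=50; A:t4 B:t5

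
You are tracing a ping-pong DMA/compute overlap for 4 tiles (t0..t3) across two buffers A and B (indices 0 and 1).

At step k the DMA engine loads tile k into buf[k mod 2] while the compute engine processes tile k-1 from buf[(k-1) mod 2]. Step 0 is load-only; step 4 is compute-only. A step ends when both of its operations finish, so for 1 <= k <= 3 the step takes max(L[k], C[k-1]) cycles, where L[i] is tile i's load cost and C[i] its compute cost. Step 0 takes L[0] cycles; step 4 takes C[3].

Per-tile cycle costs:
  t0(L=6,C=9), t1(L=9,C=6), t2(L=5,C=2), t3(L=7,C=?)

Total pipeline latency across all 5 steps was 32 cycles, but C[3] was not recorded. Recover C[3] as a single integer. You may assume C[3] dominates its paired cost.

C[3] = 4

step 0 | dur = L[0]=6 = 6
step 1 | dur = max(L[1]=9, C[0]=9) = 9
step 2 | dur = max(L[2]=5, C[1]=6) = 6
step 3 | dur = max(L[3]=7, C[2]=2) = 7
step 4 | dur = C[3]=? = C[3]  (unknown; binding)
sum of known step durations = 28
dur[4] = total - known = 32 - 28 = 4
C[3] is the binding max in step 4, so C[3] = dur[4] = 4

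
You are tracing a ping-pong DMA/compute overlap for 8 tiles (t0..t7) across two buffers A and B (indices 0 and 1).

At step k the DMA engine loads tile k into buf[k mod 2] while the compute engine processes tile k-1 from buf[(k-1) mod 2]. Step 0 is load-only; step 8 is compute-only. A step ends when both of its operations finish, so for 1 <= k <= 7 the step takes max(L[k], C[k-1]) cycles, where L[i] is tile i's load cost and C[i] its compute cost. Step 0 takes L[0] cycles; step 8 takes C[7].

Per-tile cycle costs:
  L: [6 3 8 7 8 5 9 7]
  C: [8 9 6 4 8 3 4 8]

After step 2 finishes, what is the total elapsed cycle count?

end_cycle[2] = 23

  0. 6=6c; end=6; A:t0 B:-
  1. max(3,8)=8c; end=14; A:t0 B:t1
  2. max(8,9)=9c; end=23; A:t2 B:t1
  3. max(7,6)=7c; end=30; A:t2 B:t3
  4. max(8,4)=8c; end=38; A:t4 B:t3
  5. max(5,8)=8c; end=46; A:t4 B:t5
  6. max(9,3)=9c; end=55; A:t6 B:t5
  7. max(7,4)=7c; end=62; A:t6 B:t7
  8. 8=8c; end=70; A:t6 B:t7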